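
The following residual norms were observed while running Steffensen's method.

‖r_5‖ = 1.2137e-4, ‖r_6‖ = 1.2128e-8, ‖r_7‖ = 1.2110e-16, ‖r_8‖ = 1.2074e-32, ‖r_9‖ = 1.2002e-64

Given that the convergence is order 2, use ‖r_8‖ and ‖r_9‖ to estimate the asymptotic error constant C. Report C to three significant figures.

0.823

C ≈ ‖r_9‖ / ‖r_8‖^2
  = 1.2002e-64 / (1.2074e-32)^2
  = 1.2002e-64 / 1.45781e-64 ≈ 0.82329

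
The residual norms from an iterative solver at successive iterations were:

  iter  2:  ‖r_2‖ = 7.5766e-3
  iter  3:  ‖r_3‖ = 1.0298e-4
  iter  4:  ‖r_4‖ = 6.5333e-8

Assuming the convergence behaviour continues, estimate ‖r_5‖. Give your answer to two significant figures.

First estimate the order: p ≈ ln(‖r_4‖/‖r_3‖) / ln(‖r_3‖/‖r_2‖) = ln(6.5333e-8/1.0298e-4)/ln(1.0298e-4/7.5766e-3) = ln(0.000634424)/ln(0.0135918) ≈ 1.7130.
Then ‖r_5‖ ≈ ‖r_4‖·(‖r_4‖/‖r_3‖)^p = 6.5333e-8·(0.000634424)^1.7130 = 6.5333e-8·3.33025e-06 ≈ 2.176e-13.

2.2e-13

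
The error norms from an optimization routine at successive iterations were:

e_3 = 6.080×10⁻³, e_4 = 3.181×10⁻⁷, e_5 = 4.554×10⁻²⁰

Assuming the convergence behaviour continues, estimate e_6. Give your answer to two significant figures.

First estimate the order: p ≈ ln(e_5/e_4) / ln(e_4/e_3) = ln(4.554×10⁻²⁰/3.181×10⁻⁷)/ln(3.181×10⁻⁷/6.080×10⁻³) = ln(1.43163e-13)/ln(5.23191e-05) ≈ 3.0000.
Then e_6 ≈ e_5·(e_5/e_4)^p = 4.554×10⁻²⁰·(1.43163e-13)^3.0000 = 4.554×10⁻²⁰·2.93422e-39 ≈ 1.336e-58.

1.3e-58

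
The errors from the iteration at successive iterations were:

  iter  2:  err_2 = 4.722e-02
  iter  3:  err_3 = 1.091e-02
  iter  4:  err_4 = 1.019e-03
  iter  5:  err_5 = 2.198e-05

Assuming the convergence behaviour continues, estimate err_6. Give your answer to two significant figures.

4.4e-8

First estimate the order: p ≈ ln(err_5/err_4) / ln(err_4/err_3) = ln(2.198e-05/1.019e-03)/ln(1.019e-03/1.091e-02) = ln(0.0215702)/ln(0.0934005) ≈ 1.6182.
Then err_6 ≈ err_5·(err_5/err_4)^p = 2.198e-05·(0.0215702)^1.6182 = 2.198e-05·0.002013 ≈ 4.425e-08.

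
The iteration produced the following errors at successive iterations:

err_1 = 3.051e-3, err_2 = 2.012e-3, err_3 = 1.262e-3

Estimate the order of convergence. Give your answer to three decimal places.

1.120

p ≈ ln(err_3/err_2) / ln(err_2/err_1)
  = ln(1.262e-3/2.012e-3) / ln(2.012e-3/3.051e-3)
  = ln(0.627237) / ln(0.659456)
  = -0.466431 / -0.416340 ≈ 1.120313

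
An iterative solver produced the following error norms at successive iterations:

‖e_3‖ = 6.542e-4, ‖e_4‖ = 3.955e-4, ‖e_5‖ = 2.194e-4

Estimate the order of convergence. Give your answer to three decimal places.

p ≈ ln(‖e_5‖/‖e_4‖) / ln(‖e_4‖/‖e_3‖)
  = ln(2.194e-4/3.955e-4) / ln(3.955e-4/6.542e-4)
  = ln(0.554741) / ln(0.604555)
  = -0.589254 / -0.503263 ≈ 1.170867

1.171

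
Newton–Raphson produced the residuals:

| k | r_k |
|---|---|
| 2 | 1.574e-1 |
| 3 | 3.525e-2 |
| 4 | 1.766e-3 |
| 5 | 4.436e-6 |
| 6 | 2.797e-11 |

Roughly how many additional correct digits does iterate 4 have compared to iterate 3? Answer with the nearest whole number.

Digits gained ≈ log₁₀(r_3/r_4) = log₁₀(3.525e-2/1.766e-3) = log₁₀(19.9604) ≈ 1.300.

1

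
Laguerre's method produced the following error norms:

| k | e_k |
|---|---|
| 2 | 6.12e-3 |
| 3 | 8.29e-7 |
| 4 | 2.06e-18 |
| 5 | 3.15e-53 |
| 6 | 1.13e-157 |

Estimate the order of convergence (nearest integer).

Consecutive ratios: e_6/e_5 = 1.13e-157/3.15e-53 = 3.5873e-105, e_5/e_4 = 3.15e-53/2.06e-18 = 1.52913e-35.
p ≈ ln(3.5873e-105)/ln(1.52913e-35) = -240.4940/-80.1658 ≈ 3.00.
So the convergence is cubic (order 3).

3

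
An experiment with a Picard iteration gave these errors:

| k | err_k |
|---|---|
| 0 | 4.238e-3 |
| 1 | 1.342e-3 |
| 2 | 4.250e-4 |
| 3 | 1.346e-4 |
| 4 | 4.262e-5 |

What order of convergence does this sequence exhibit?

Consecutive ratios: err_4/err_3 = 4.262e-5/1.346e-4 = 0.316642, err_3/err_2 = 1.346e-4/4.250e-4 = 0.316706.
p ≈ ln(0.316642)/ln(0.316706) = -1.1500/-1.1498 ≈ 1.00.
So the convergence is linear (order 1).

1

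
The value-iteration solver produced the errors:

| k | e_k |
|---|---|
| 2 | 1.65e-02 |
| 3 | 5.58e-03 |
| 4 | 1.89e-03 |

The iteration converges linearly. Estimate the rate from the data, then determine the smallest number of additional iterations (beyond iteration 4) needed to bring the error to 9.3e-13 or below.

Rate ρ ≈ e_4/e_3 = 1.89e-03/5.58e-03 = 0.3387.
After j more steps, e_{4+j} ≈ 1.89e-03·ρ^j; need ρ^j ≤ 9.3e-13/1.89e-03 = 4.92063e-10.
j ≥ ln(4.92063e-10)/ln(0.3387) = -21.4324/-1.08264 = 19.796.
So 20 more iterations are needed.

20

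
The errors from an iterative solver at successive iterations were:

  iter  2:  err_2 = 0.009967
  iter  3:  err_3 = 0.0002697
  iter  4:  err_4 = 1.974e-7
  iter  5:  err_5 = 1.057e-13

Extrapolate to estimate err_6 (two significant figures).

3.0e-26

First estimate the order: p ≈ ln(err_5/err_4) / ln(err_4/err_3) = ln(1.057e-13/1.974e-7)/ln(1.974e-7/0.0002697) = ln(5.35461e-07)/ln(0.000731924) ≈ 2.0001.
Then err_6 ≈ err_5·(err_5/err_4)^p = 1.057e-13·(5.35461e-07)^2.0001 = 1.057e-13·2.86305e-13 ≈ 3.026e-26.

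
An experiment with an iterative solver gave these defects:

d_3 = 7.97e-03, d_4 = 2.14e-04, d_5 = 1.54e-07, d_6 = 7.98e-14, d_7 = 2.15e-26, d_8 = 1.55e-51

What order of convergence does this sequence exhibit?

Consecutive ratios: d_8/d_7 = 1.55e-51/2.15e-26 = 7.2093e-26, d_7/d_6 = 2.15e-26/7.98e-14 = 2.69424e-13.
p ≈ ln(7.2093e-26)/ln(2.69424e-13) = -57.8918/-28.9425 ≈ 2.00.
So the convergence is quadratic (order 2).

2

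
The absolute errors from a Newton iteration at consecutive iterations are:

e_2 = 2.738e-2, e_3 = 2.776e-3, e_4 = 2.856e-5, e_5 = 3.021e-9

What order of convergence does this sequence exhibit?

Consecutive ratios: e_5/e_4 = 3.021e-9/2.856e-5 = 0.000105777, e_4/e_3 = 2.856e-5/2.776e-3 = 0.0102882.
p ≈ ln(0.000105777)/ln(0.0102882) = -9.1542/-4.5768 ≈ 2.00.
So the convergence is quadratic (order 2).

2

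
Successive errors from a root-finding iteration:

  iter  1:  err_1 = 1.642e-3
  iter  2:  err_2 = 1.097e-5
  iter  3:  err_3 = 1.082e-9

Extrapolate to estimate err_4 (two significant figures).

First estimate the order: p ≈ ln(err_3/err_2) / ln(err_2/err_1) = ln(1.082e-9/1.097e-5)/ln(1.097e-5/1.642e-3) = ln(9.86326e-05)/ln(0.00668088) ≈ 1.8417.
Then err_4 ≈ err_3·(err_3/err_2)^p = 1.082e-9·(9.86326e-05)^1.8417 = 1.082e-9·4.18974e-08 ≈ 4.533e-17.

4.5e-17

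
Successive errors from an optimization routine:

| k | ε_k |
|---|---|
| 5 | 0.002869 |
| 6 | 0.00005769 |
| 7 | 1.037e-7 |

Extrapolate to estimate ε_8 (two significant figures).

3.7e-12

First estimate the order: p ≈ ln(ε_7/ε_6) / ln(ε_6/ε_5) = ln(1.037e-7/0.00005769)/ln(0.00005769/0.002869) = ln(0.00179754)/ln(0.0201081) ≈ 1.6181.
Then ε_8 ≈ ε_7·(ε_7/ε_6)^p = 1.037e-7·(0.00179754)^1.6181 = 1.037e-7·3.6124e-05 ≈ 3.746e-12.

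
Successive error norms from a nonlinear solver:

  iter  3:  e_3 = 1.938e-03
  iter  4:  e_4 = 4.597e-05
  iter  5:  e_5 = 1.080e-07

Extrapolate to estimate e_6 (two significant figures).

6.0e-12

First estimate the order: p ≈ ln(e_5/e_4) / ln(e_4/e_3) = ln(1.080e-07/4.597e-05)/ln(4.597e-05/1.938e-03) = ln(0.00234936)/ln(0.0237203) ≈ 1.6180.
Then e_6 ≈ e_5·(e_5/e_4)^p = 1.080e-07·(0.00234936)^1.6180 = 1.080e-07·5.57438e-05 ≈ 6.02e-12.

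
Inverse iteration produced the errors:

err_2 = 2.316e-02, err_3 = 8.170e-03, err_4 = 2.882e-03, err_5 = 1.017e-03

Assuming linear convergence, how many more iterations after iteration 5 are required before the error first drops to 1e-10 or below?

Rate ρ ≈ err_5/err_4 = 1.017e-03/2.882e-03 = 0.3529.
After j more steps, err_{5+j} ≈ 1.017e-03·ρ^j; need ρ^j ≤ 1e-10/1.017e-03 = 9.83284e-08.
j ≥ ln(9.83284e-08)/ln(0.3529) = -16.1350/-1.04157 = 15.491.
So 16 more iterations are needed.

16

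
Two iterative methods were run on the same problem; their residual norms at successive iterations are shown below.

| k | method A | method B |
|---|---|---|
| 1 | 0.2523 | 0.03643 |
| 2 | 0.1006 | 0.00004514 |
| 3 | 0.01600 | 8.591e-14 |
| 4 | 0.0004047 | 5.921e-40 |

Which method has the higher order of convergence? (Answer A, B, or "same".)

Method A: p ≈ ln(0.0004047/0.01600)/ln(0.01600/0.1006) ≈ 2.00.
Method B: p ≈ ln(5.921e-40/8.591e-14)/ln(8.591e-14/0.00004514) ≈ 3.00.
Method B has the higher order (≈3.0 vs ≈2.0).

B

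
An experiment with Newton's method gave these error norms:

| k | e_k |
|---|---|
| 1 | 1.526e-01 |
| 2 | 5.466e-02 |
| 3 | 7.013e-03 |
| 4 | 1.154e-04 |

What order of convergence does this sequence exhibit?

Consecutive ratios: e_4/e_3 = 1.154e-04/7.013e-03 = 0.0164552, e_3/e_2 = 7.013e-03/5.466e-02 = 0.128302.
p ≈ ln(0.0164552)/ln(0.128302) = -4.1071/-2.0534 ≈ 2.00.
So the convergence is quadratic (order 2).

2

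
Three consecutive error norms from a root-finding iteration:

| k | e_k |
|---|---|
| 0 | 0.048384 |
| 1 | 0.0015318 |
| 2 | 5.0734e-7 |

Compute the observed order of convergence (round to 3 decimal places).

p ≈ ln(e_2/e_1) / ln(e_1/e_0)
  = ln(5.0734e-7/0.0015318) / ln(0.0015318/0.048384)
  = ln(0.000331205) / ln(0.0316592)
  = -8.012773 / -3.452726 ≈ 2.320709

2.321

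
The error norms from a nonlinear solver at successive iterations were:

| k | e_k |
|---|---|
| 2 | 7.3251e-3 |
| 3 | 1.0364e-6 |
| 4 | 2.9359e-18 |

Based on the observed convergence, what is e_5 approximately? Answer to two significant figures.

First estimate the order: p ≈ ln(e_4/e_3) / ln(e_3/e_2) = ln(2.9359e-18/1.0364e-6)/ln(1.0364e-6/7.3251e-3) = ln(2.83279e-12)/ln(0.000141486) ≈ 3.0000.
Then e_5 ≈ e_4·(e_4/e_3)^p = 2.9359e-18·(2.83279e-12)^3.0000 = 2.9359e-18·2.27323e-35 ≈ 6.674e-53.

6.7e-53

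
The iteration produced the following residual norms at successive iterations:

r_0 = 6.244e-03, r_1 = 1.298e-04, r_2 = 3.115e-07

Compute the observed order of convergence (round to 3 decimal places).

1.557

p ≈ ln(r_2/r_1) / ln(r_1/r_0)
  = ln(3.115e-07/1.298e-04) / ln(1.298e-04/6.244e-03)
  = ln(0.00239985) / ln(0.020788)
  = -6.032349 / -3.873379 ≈ 1.557387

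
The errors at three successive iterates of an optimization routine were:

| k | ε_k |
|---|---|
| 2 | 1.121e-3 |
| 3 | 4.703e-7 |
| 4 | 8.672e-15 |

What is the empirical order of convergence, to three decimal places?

p ≈ ln(ε_4/ε_3) / ln(ε_3/ε_2)
  = ln(8.672e-15/4.703e-7) / ln(4.703e-7/1.121e-3)
  = ln(1.84393e-08) / ln(0.000419536)
  = -17.808782 / -7.776361 ≈ 2.290118

2.290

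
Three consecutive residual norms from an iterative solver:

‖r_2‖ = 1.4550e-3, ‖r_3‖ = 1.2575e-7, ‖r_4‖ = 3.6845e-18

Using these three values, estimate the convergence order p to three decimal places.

p ≈ ln(‖r_4‖/‖r_3‖) / ln(‖r_3‖/‖r_2‖)
  = ln(3.6845e-18/1.2575e-7) / ln(1.2575e-7/1.4550e-3)
  = ln(2.93002e-11) / ln(8.64261e-05)
  = -24.253427 / -9.356221 ≈ 2.592225

2.592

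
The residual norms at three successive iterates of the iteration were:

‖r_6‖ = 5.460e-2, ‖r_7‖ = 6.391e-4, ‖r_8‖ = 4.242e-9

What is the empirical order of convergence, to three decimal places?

p ≈ ln(‖r_8‖/‖r_7‖) / ln(‖r_7‖/‖r_6‖)
  = ln(4.242e-9/6.391e-4) / ln(6.391e-4/5.460e-2)
  = ln(6.63746e-06) / ln(0.0117051)
  = -11.922781 / -4.447731 ≈ 2.680643

2.681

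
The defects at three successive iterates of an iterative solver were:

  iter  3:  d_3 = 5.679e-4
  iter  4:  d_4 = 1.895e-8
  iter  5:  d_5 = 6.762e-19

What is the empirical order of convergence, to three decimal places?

2.334

p ≈ ln(d_5/d_4) / ln(d_4/d_3)
  = ln(6.762e-19/1.895e-8) / ln(1.895e-8/5.679e-4)
  = ln(3.56834e-11) / ln(3.33686e-05)
  = -24.056336 / -10.307895 ≈ 2.333778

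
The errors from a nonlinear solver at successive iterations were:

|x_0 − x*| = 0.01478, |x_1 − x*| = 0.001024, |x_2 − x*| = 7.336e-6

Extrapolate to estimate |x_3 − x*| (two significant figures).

7.9e-10

First estimate the order: p ≈ ln(|x_2 − x*|/|x_1 − x*|) / ln(|x_1 − x*|/|x_0 − x*|) = ln(7.336e-6/0.001024)/ln(0.001024/0.01478) = ln(0.00716406)/ln(0.0692828) ≈ 1.8500.
Then |x_3 − x*| ≈ |x_2 − x*|·(|x_2 − x*|/|x_1 − x*|)^p = 7.336e-6·(0.00716406)^1.8500 = 7.336e-6·0.000107658 ≈ 7.898e-10.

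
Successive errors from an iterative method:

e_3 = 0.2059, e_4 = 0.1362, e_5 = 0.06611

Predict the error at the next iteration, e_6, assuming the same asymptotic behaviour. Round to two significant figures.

1.9e-2

First estimate the order: p ≈ ln(e_5/e_4) / ln(e_4/e_3) = ln(0.06611/0.1362)/ln(0.1362/0.2059) = ln(0.485389)/ln(0.661486) ≈ 1.7490.
Then e_6 ≈ e_5·(e_5/e_4)^p = 0.06611·(0.485389)^1.7490 = 0.06611·0.282469 ≈ 0.01867.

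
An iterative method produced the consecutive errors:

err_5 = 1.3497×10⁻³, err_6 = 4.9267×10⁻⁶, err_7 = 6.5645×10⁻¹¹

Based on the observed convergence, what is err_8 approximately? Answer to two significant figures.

1.2e-20

First estimate the order: p ≈ ln(err_7/err_6) / ln(err_6/err_5) = ln(6.5645×10⁻¹¹/4.9267×10⁻⁶)/ln(4.9267×10⁻⁶/1.3497×10⁻³) = ln(1.33243e-05)/ln(0.00365022) ≈ 2.0000.
Then err_8 ≈ err_7·(err_7/err_6)^p = 6.5645×10⁻¹¹·(1.33243e-05)^2.0000 = 6.5645×10⁻¹¹·1.77537e-10 ≈ 1.165e-20.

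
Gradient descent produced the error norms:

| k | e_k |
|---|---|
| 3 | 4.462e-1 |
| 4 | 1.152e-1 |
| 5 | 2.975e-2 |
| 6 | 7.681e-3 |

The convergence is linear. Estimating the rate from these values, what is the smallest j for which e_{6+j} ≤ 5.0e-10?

13

Rate ρ ≈ e_6/e_5 = 7.681e-3/2.975e-2 = 0.2582.
After j more steps, e_{6+j} ≈ 7.681e-3·ρ^j; need ρ^j ≤ 5.0e-10/7.681e-3 = 6.50957e-08.
j ≥ ln(6.50957e-08)/ln(0.2582) = -16.5474/-1.35402 = 12.221.
So 13 more iterations are needed.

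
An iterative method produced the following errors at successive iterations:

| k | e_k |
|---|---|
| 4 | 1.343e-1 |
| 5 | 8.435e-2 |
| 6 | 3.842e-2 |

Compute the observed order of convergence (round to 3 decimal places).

1.691

p ≈ ln(e_6/e_5) / ln(e_5/e_4)
  = ln(3.842e-2/8.435e-2) / ln(8.435e-2/1.343e-1)
  = ln(0.455483) / ln(0.628071)
  = -0.786397 / -0.465102 ≈ 1.690805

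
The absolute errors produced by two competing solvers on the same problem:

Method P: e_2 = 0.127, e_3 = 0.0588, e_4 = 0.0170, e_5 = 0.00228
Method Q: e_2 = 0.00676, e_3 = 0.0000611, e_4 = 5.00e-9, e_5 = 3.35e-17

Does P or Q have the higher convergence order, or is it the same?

Method P: p ≈ ln(0.00228/0.0170)/ln(0.0170/0.0588) ≈ 1.62.
Method Q: p ≈ ln(3.35e-17/5.00e-9)/ln(5.00e-9/0.0000611) ≈ 2.00.
Method Q has the higher order (≈2.0 vs ≈1.6).

Q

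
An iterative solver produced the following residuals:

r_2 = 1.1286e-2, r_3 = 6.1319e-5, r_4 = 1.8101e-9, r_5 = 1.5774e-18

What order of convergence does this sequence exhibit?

2

Consecutive ratios: r_5/r_4 = 1.5774e-18/1.8101e-9 = 8.71444e-10, r_4/r_3 = 1.8101e-9/6.1319e-5 = 2.95194e-05.
p ≈ ln(8.71444e-10)/ln(2.95194e-05) = -20.8609/-10.4305 ≈ 2.00.
So the convergence is quadratic (order 2).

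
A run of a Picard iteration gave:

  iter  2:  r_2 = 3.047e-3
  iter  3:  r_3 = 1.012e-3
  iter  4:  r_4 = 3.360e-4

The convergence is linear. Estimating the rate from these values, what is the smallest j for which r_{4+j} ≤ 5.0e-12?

Rate ρ ≈ r_4/r_3 = 3.360e-4/1.012e-3 = 0.3320.
After j more steps, r_{4+j} ≈ 3.360e-4·ρ^j; need ρ^j ≤ 5.0e-12/3.360e-4 = 1.4881e-08.
j ≥ ln(1.4881e-08)/ln(0.3320) = -18.0232/-1.10262 = 16.346.
So 17 more iterations are needed.

17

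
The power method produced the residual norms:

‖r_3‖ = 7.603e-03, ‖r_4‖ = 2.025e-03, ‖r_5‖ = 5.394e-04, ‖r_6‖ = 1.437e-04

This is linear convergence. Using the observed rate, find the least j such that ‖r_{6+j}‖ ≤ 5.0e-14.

17

Rate ρ ≈ ‖r_6‖/‖r_5‖ = 1.437e-04/5.394e-04 = 0.2664.
After j more steps, ‖r_{6+j}‖ ≈ 1.437e-04·ρ^j; need ρ^j ≤ 5.0e-14/1.437e-04 = 3.47947e-10.
j ≥ ln(3.47947e-10)/ln(0.2664) = -21.7790/-1.32276 = 16.465.
So 17 more iterations are needed.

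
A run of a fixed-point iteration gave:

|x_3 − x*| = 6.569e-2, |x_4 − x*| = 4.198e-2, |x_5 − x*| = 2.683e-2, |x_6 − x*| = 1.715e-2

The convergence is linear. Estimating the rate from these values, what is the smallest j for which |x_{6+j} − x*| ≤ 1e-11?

48

Rate ρ ≈ |x_6 − x*|/|x_5 − x*| = 1.715e-2/2.683e-2 = 0.6392.
After j more steps, |x_{6+j} − x*| ≈ 1.715e-2·ρ^j; need ρ^j ≤ 1e-11/1.715e-2 = 5.8309e-10.
j ≥ ln(5.8309e-10)/ln(0.6392) = -21.2627/-0.44754 = 47.510.
So 48 more iterations are needed.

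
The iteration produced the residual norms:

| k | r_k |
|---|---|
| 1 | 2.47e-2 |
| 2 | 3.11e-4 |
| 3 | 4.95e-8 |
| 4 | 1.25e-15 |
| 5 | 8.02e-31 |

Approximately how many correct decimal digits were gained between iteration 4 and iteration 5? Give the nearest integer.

15

Digits gained ≈ log₁₀(r_4/r_5) = log₁₀(1.25e-15/8.02e-31) = log₁₀(1.5586e+15) ≈ 15.193.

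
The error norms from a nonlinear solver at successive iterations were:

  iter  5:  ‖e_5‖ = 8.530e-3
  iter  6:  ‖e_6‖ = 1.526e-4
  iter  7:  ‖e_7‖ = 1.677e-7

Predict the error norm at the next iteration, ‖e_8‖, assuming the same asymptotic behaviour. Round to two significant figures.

1.6e-12

First estimate the order: p ≈ ln(‖e_7‖/‖e_6‖) / ln(‖e_6‖/‖e_5‖) = ln(1.677e-7/1.526e-4)/ln(1.526e-4/8.530e-3) = ln(0.00109895)/ln(0.0178898) ≈ 1.6934.
Then ‖e_8‖ ≈ ‖e_7‖·(‖e_7‖/‖e_6‖)^p = 1.677e-7·(0.00109895)^1.6934 = 1.677e-7·9.75421e-06 ≈ 1.636e-12.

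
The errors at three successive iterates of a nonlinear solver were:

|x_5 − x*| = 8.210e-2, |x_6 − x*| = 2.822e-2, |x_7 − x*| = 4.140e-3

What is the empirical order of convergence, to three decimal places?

1.797

p ≈ ln(|x_7 − x*|/|x_6 − x*|) / ln(|x_6 − x*|/|x_5 − x*|)
  = ln(4.140e-3/2.822e-2) / ln(2.822e-2/8.210e-2)
  = ln(0.146704) / ln(0.343727)
  = -1.919338 / -1.067908 ≈ 1.797288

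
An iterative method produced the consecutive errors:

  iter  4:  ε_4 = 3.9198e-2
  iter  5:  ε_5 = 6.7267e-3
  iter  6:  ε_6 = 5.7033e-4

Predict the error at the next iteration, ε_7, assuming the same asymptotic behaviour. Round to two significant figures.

First estimate the order: p ≈ ln(ε_6/ε_5) / ln(ε_5/ε_4) = ln(5.7033e-4/6.7267e-3)/ln(6.7267e-3/3.9198e-2) = ln(0.084786)/ln(0.171608) ≈ 1.4000.
Then ε_7 ≈ ε_6·(ε_6/ε_5)^p = 5.7033e-4·(0.084786)^1.4000 = 5.7033e-4·0.0315976 ≈ 1.802e-05.

1.8e-5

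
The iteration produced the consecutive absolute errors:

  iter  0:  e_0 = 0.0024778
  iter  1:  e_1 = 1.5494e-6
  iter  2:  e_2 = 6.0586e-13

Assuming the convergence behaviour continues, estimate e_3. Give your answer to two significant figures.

9.3e-26

First estimate the order: p ≈ ln(e_2/e_1) / ln(e_1/e_0) = ln(6.0586e-13/1.5494e-6)/ln(1.5494e-6/0.0024778) = ln(3.91029e-07)/ln(0.000625313) ≈ 2.0000.
Then e_3 ≈ e_2·(e_2/e_1)^p = 6.0586e-13·(3.91029e-07)^2.0000 = 6.0586e-13·1.52904e-13 ≈ 9.264e-26.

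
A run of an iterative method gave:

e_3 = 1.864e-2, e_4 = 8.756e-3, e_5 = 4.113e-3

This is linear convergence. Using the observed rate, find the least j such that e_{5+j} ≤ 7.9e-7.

12

Rate ρ ≈ e_5/e_4 = 4.113e-3/8.756e-3 = 0.4697.
After j more steps, e_{5+j} ≈ 4.113e-3·ρ^j; need ρ^j ≤ 7.9e-7/4.113e-3 = 0.000192074.
j ≥ ln(0.000192074)/ln(0.4697) = -8.5576/-0.75566 = 11.325.
So 12 more iterations are needed.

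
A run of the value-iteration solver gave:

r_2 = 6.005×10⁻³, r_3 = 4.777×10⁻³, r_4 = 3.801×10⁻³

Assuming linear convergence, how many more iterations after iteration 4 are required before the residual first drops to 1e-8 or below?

Rate ρ ≈ r_4/r_3 = 3.801×10⁻³/4.777×10⁻³ = 0.7957.
After j more steps, r_{4+j} ≈ 3.801×10⁻³·ρ^j; need ρ^j ≤ 1e-8/3.801×10⁻³ = 2.63089e-06.
j ≥ ln(2.63089e-06)/ln(0.7957) = -12.8482/-0.22853 = 56.221.
So 57 more iterations are needed.

57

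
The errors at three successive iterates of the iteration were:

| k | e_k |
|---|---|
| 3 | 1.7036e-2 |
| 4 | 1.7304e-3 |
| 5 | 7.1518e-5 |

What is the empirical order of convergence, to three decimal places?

1.393

p ≈ ln(e_5/e_4) / ln(e_4/e_3)
  = ln(7.1518e-5/1.7304e-3) / ln(1.7304e-3/1.7036e-2)
  = ln(0.0413303) / ln(0.101573)
  = -3.186159 / -2.286978 ≈ 1.393174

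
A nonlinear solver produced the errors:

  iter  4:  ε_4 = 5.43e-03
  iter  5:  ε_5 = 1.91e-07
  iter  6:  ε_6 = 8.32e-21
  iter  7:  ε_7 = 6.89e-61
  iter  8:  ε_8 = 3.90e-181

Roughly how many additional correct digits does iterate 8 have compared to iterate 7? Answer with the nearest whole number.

Digits gained ≈ log₁₀(ε_7/ε_8) = log₁₀(6.89e-61/3.90e-181) = log₁₀(1.76667e+120) ≈ 120.247.

120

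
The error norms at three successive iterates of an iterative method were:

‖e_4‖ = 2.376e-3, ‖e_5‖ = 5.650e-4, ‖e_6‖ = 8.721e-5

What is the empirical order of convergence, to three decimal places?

p ≈ ln(‖e_6‖/‖e_5‖) / ln(‖e_5‖/‖e_4‖)
  = ln(8.721e-5/5.650e-4) / ln(5.650e-4/2.376e-3)
  = ln(0.154354) / ln(0.237795)
  = -1.868507 / -1.436346 ≈ 1.300875

1.301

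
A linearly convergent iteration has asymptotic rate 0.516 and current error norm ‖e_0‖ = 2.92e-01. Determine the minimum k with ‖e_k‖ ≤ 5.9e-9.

After k steps, ‖e_k‖ ≈ 2.92e-01·0.516^k.
Need 0.516^k ≤ 5.9e-9/2.92e-01 = 2.02055e-08.
k ≥ ln(2.02055e-08)/ln(0.516) = -17.7173/-0.66165 = 26.777.
Smallest integer k = 27.

27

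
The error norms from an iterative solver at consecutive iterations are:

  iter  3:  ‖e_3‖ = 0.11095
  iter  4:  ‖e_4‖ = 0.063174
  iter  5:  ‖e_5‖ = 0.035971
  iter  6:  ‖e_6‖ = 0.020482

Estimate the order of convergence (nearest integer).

1

Consecutive ratios: ‖e_6‖/‖e_5‖ = 0.020482/0.035971 = 0.569403, ‖e_5‖/‖e_4‖ = 0.035971/0.063174 = 0.569396.
p ≈ ln(0.569403)/ln(0.569396) = -0.5632/-0.5632 ≈ 1.00.
So the convergence is linear (order 1).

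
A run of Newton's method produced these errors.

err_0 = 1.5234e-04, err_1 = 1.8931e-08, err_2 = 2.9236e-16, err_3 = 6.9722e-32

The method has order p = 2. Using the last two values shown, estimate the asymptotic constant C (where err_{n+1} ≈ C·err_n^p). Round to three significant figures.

C ≈ err_3 / err_2^2
  = 6.9722e-32 / (2.9236e-16)^2
  = 6.9722e-32 / 8.54744e-32 ≈ 0.81571

0.816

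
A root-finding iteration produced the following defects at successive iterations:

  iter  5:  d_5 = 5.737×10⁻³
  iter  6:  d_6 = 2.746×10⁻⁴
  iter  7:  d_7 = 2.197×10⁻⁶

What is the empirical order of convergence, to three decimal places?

p ≈ ln(d_7/d_6) / ln(d_6/d_5)
  = ln(2.197×10⁻⁶/2.746×10⁻⁴) / ln(2.746×10⁻⁴/5.737×10⁻³)
  = ln(0.00800073) / ln(0.0478647)
  = -4.828222 / -3.039377 ≈ 1.588556

1.589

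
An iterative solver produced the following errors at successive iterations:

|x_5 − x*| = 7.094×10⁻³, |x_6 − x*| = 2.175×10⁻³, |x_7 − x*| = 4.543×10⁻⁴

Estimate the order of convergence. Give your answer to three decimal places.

1.325

p ≈ ln(|x_7 − x*|/|x_6 − x*|) / ln(|x_6 − x*|/|x_5 − x*|)
  = ln(4.543×10⁻⁴/2.175×10⁻³) / ln(2.175×10⁻³/7.094×10⁻³)
  = ln(0.208874) / ln(0.306597)
  = -1.566024 / -1.182221 ≈ 1.324646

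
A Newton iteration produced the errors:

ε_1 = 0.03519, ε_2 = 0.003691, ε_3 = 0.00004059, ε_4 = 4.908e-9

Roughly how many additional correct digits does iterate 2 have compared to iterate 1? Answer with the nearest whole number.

1

Digits gained ≈ log₁₀(ε_1/ε_2) = log₁₀(0.03519/0.003691) = log₁₀(9.534) ≈ 0.979.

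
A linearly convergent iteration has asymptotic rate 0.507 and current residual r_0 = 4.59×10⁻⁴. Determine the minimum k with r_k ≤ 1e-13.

After k steps, r_k ≈ 4.59×10⁻⁴·0.507^k.
Need 0.507^k ≤ 1e-13/4.59×10⁻⁴ = 2.17865e-10.
k ≥ ln(2.17865e-10)/ln(0.507) = -22.2471/-0.67924 = 32.753.
Smallest integer k = 33.

33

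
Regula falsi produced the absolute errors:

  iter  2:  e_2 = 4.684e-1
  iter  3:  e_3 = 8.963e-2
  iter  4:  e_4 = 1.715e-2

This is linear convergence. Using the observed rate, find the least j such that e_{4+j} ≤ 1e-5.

5

Rate ρ ≈ e_4/e_3 = 1.715e-2/8.963e-2 = 0.1913.
After j more steps, e_{4+j} ≈ 1.715e-2·ρ^j; need ρ^j ≤ 1e-5/1.715e-2 = 0.00058309.
j ≥ ln(0.00058309)/ln(0.1913) = -7.4472/-1.65391 = 4.503.
So 5 more iterations are needed.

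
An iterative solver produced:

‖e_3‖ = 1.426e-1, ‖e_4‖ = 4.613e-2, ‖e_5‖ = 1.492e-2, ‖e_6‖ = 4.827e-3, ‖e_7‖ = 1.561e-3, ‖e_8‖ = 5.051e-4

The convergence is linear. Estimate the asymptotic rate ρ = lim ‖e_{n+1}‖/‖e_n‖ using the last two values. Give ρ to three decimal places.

0.324

ρ ≈ ‖e_8‖/‖e_7‖ = 5.051e-4/1.561e-3 = 0.32357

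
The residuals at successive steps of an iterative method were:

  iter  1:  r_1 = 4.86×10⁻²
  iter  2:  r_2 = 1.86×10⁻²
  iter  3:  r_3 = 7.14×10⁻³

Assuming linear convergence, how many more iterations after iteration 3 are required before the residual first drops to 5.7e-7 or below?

Rate ρ ≈ r_3/r_2 = 7.14×10⁻³/1.86×10⁻² = 0.3839.
After j more steps, r_{3+j} ≈ 7.14×10⁻³·ρ^j; need ρ^j ≤ 5.7e-7/7.14×10⁻³ = 7.98319e-05.
j ≥ ln(7.98319e-05)/ln(0.3839) = -9.4356/-0.95737 = 9.856.
So 10 more iterations are needed.

10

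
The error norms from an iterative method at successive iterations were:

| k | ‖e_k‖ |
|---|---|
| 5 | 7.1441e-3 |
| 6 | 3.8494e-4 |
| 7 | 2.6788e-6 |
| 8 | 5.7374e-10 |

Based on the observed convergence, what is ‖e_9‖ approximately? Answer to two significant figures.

First estimate the order: p ≈ ln(‖e_8‖/‖e_7‖) / ln(‖e_7‖/‖e_6‖) = ln(5.7374e-10/2.6788e-6)/ln(2.6788e-6/3.8494e-4) = ln(0.000214178)/ln(0.00695901) ≈ 1.7007.
Then ‖e_9‖ ≈ ‖e_8‖·(‖e_8‖/‖e_7‖)^p = 5.7374e-10·(0.000214178)^1.7007 = 5.7374e-10·5.75107e-07 ≈ 3.3e-16.

3.3e-16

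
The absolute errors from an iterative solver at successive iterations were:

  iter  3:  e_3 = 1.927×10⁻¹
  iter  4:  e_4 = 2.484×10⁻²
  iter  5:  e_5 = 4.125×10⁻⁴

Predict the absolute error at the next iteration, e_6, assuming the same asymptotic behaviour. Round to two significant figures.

1.1e-7

First estimate the order: p ≈ ln(e_5/e_4) / ln(e_4/e_3) = ln(4.125×10⁻⁴/2.484×10⁻²)/ln(2.484×10⁻²/1.927×10⁻¹) = ln(0.0166063)/ln(0.128905) ≈ 2.0003.
Then e_6 ≈ e_5·(e_5/e_4)^p = 4.125×10⁻⁴·(0.0166063)^2.0003 = 4.125×10⁻⁴·0.00027543 ≈ 1.136e-07.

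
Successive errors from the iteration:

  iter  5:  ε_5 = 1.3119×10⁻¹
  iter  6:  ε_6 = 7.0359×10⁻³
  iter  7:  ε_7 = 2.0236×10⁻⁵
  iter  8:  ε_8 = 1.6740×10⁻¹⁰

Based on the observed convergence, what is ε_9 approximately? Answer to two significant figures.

First estimate the order: p ≈ ln(ε_8/ε_7) / ln(ε_7/ε_6) = ln(1.6740×10⁻¹⁰/2.0236×10⁻⁵)/ln(2.0236×10⁻⁵/7.0359×10⁻³) = ln(8.27239e-06)/ln(0.00287611) ≈ 2.0000.
Then ε_9 ≈ ε_8·(ε_8/ε_7)^p = 1.6740×10⁻¹⁰·(8.27239e-06)^2.0000 = 1.6740×10⁻¹⁰·6.84324e-11 ≈ 1.146e-20.

1.1e-20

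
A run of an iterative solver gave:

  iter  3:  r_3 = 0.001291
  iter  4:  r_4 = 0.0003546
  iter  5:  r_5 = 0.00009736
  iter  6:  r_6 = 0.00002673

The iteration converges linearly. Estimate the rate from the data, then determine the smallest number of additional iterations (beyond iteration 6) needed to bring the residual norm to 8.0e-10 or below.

Rate ρ ≈ r_6/r_5 = 0.00002673/0.00009736 = 0.2745.
After j more steps, r_{6+j} ≈ 0.00002673·ρ^j; need ρ^j ≤ 8.0e-10/0.00002673 = 2.99289e-05.
j ≥ ln(2.99289e-05)/ln(0.2745) = -10.4167/-1.29280 = 8.057.
So 9 more iterations are needed.

9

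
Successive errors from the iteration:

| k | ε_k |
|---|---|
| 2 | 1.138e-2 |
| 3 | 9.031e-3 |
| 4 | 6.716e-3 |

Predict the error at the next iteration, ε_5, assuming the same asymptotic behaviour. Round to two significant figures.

First estimate the order: p ≈ ln(ε_4/ε_3) / ln(ε_3/ε_2) = ln(6.716e-3/9.031e-3)/ln(9.031e-3/1.138e-2) = ln(0.743661)/ln(0.793585) ≈ 1.2810.
Then ε_5 ≈ ε_4·(ε_4/ε_3)^p = 6.716e-3·(0.743661)^1.2810 = 6.716e-3·0.684276 ≈ 0.004596.

4.6e-3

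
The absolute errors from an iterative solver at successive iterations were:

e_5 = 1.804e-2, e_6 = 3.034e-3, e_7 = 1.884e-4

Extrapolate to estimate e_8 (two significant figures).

2.5e-6

First estimate the order: p ≈ ln(e_7/e_6) / ln(e_6/e_5) = ln(1.884e-4/3.034e-3)/ln(3.034e-3/1.804e-2) = ln(0.0620962)/ln(0.168182) ≈ 1.5589.
Then e_8 ≈ e_7·(e_7/e_6)^p = 1.884e-4·(0.0620962)^1.5589 = 1.884e-4·0.0131374 ≈ 2.475e-06.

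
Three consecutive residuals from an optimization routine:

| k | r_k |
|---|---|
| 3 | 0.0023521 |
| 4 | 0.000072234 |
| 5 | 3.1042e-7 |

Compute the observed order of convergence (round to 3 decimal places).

1.565

p ≈ ln(r_5/r_4) / ln(r_4/r_3)
  = ln(3.1042e-7/0.000072234) / ln(0.000072234/0.0023521)
  = ln(0.00429742) / ln(0.0307104)
  = -5.449740 / -3.483154 ≈ 1.564599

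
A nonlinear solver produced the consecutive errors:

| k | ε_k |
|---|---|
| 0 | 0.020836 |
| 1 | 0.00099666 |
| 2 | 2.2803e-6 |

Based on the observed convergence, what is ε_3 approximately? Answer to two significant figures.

First estimate the order: p ≈ ln(ε_2/ε_1) / ln(ε_1/ε_0) = ln(2.2803e-6/0.00099666)/ln(0.00099666/0.020836) = ln(0.00228794)/ln(0.0478336) ≈ 2.0000.
Then ε_3 ≈ ε_2·(ε_2/ε_1)^p = 2.2803e-6·(0.00228794)^2.0000 = 2.2803e-6·5.23467e-06 ≈ 1.194e-11.

1.2e-11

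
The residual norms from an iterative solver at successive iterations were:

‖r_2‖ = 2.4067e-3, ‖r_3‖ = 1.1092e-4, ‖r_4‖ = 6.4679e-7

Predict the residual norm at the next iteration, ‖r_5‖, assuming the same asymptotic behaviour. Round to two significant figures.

First estimate the order: p ≈ ln(‖r_4‖/‖r_3‖) / ln(‖r_3‖/‖r_2‖) = ln(6.4679e-7/1.1092e-4)/ln(1.1092e-4/2.4067e-3) = ln(0.00583114)/ln(0.046088) ≈ 1.6718.
Then ‖r_5‖ ≈ ‖r_4‖·(‖r_4‖/‖r_3‖)^p = 6.4679e-7·(0.00583114)^1.6718 = 6.4679e-7·0.000183987 ≈ 1.19e-10.

1.2e-10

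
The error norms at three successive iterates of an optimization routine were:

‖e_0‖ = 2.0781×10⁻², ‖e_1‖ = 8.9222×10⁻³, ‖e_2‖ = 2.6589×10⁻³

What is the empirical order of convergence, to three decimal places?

1.432

p ≈ ln(‖e_2‖/‖e_1‖) / ln(‖e_1‖/‖e_0‖)
  = ln(2.6589×10⁻³/8.9222×10⁻³) / ln(8.9222×10⁻³/2.0781×10⁻²)
  = ln(0.298009) / ln(0.429344)
  = -1.210632 / -0.845497 ≈ 1.431858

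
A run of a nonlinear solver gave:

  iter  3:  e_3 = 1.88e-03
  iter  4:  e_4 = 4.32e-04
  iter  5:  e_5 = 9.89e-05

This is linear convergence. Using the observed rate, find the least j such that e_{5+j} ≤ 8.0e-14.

Rate ρ ≈ e_5/e_4 = 9.89e-05/4.32e-04 = 0.2289.
After j more steps, e_{5+j} ≈ 9.89e-05·ρ^j; need ρ^j ≤ 8.0e-14/9.89e-05 = 8.08898e-10.
j ≥ ln(8.08898e-10)/ln(0.2289) = -20.9353/-1.47447 = 14.199.
So 15 more iterations are needed.

15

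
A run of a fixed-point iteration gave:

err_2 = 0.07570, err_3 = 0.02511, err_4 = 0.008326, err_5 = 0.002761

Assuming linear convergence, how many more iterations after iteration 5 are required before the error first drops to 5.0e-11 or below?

17

Rate ρ ≈ err_5/err_4 = 0.002761/0.008326 = 0.3316.
After j more steps, err_{5+j} ≈ 0.002761·ρ^j; need ρ^j ≤ 5.0e-11/0.002761 = 1.81094e-08.
j ≥ ln(1.81094e-08)/ln(0.3316) = -17.8268/-1.10383 = 16.150.
So 17 more iterations are needed.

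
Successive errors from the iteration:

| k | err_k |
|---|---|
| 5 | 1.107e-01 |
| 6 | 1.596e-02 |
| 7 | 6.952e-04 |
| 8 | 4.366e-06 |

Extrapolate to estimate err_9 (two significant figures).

1.2e-9

First estimate the order: p ≈ ln(err_8/err_7) / ln(err_7/err_6) = ln(4.366e-06/6.952e-04)/ln(6.952e-04/1.596e-02) = ln(0.00628021)/ln(0.0435589) ≈ 1.6180.
Then err_9 ≈ err_8·(err_8/err_7)^p = 4.366e-06·(0.00628021)^1.6180 = 4.366e-06·0.000273604 ≈ 1.195e-09.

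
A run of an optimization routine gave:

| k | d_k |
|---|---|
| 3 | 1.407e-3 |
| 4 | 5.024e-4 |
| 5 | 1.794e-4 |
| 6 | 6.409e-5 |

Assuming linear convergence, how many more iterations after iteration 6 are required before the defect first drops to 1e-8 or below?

Rate ρ ≈ d_6/d_5 = 6.409e-5/1.794e-4 = 0.3572.
After j more steps, d_{6+j} ≈ 6.409e-5·ρ^j; need ρ^j ≤ 1e-8/6.409e-5 = 0.000156031.
j ≥ ln(0.000156031)/ln(0.3572) = -8.7655/-1.02946 = 8.515.
So 9 more iterations are needed.

9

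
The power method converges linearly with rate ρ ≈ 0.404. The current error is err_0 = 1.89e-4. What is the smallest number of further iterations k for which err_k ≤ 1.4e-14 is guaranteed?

26

After k steps, err_k ≈ 1.89e-4·0.404^k.
Need 0.404^k ≤ 1.4e-14/1.89e-4 = 7.40741e-11.
k ≥ ln(7.40741e-11)/ln(0.404) = -23.3260/-0.90634 = 25.736.
Smallest integer k = 26.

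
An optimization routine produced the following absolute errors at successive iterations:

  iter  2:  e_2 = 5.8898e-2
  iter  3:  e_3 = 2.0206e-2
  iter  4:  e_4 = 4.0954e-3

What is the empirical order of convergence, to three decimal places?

p ≈ ln(e_4/e_3) / ln(e_3/e_2)
  = ln(4.0954e-3/2.0206e-2) / ln(2.0206e-2/5.8898e-2)
  = ln(0.202682) / ln(0.343068)
  = -1.596117 / -1.069827 ≈ 1.491939

1.492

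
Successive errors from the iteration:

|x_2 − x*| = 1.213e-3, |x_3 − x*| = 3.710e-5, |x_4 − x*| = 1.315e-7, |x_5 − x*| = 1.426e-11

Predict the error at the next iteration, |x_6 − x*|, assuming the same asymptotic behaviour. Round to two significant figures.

First estimate the order: p ≈ ln(|x_5 − x*|/|x_4 − x*|) / ln(|x_4 − x*|/|x_3 − x*|) = ln(1.426e-11/1.315e-7)/ln(1.315e-7/3.710e-5) = ln(0.000108441)/ln(0.00354447) ≈ 1.6180.
Then |x_6 − x*| ≈ |x_5 − x*|·(|x_5 − x*|/|x_4 − x*|)^p = 1.426e-11·(0.000108441)^1.6180 = 1.426e-11·3.84541e-07 ≈ 5.484e-18.

5.5e-18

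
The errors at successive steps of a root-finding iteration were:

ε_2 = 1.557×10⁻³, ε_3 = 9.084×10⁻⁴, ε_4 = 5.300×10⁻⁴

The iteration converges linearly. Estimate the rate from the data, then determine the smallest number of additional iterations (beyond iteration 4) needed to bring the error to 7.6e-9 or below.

Rate ρ ≈ ε_4/ε_3 = 5.300×10⁻⁴/9.084×10⁻⁴ = 0.5834.
After j more steps, ε_{4+j} ≈ 5.300×10⁻⁴·ρ^j; need ρ^j ≤ 7.6e-9/5.300×10⁻⁴ = 1.43396e-05.
j ≥ ln(1.43396e-05)/ln(0.5834) = -11.1525/-0.53888 = 20.696.
So 21 more iterations are needed.

21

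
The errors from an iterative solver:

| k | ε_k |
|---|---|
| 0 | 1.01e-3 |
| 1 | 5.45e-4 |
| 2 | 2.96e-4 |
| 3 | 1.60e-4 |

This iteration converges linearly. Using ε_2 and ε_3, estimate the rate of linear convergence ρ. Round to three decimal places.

0.541

ρ ≈ ε_3/ε_2 = 1.60e-4/2.96e-4 = 0.54054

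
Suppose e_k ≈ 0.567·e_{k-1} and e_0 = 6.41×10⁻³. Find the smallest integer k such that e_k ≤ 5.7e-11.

33

After k steps, e_k ≈ 6.41×10⁻³·0.567^k.
Need 0.567^k ≤ 5.7e-11/6.41×10⁻³ = 8.89236e-09.
k ≥ ln(8.89236e-09)/ln(0.567) = -18.5381/-0.56740 = 32.672.
Smallest integer k = 33.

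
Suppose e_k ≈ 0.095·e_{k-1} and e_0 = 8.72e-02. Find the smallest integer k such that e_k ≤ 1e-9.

8

After k steps, e_k ≈ 8.72e-02·0.095^k.
Need 0.095^k ≤ 1e-9/8.72e-02 = 1.14679e-08.
k ≥ ln(1.14679e-08)/ln(0.095) = -18.2837/-2.35388 = 7.767.
Smallest integer k = 8.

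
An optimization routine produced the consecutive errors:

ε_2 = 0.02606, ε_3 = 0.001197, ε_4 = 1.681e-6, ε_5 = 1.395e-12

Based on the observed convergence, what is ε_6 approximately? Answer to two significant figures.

1.5e-25

First estimate the order: p ≈ ln(ε_5/ε_4) / ln(ε_4/ε_3) = ln(1.395e-12/1.681e-6)/ln(1.681e-6/0.001197) = ln(8.29863e-07)/ln(0.00140434) ≈ 2.1318.
Then ε_6 ≈ ε_5·(ε_5/ε_4)^p = 1.395e-12·(8.29863e-07)^2.1318 = 1.395e-12·1.08777e-13 ≈ 1.517e-25.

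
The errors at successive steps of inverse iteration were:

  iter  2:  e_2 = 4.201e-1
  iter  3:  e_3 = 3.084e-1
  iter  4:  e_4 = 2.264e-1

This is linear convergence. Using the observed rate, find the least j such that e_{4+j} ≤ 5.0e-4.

Rate ρ ≈ e_4/e_3 = 2.264e-1/3.084e-1 = 0.7341.
After j more steps, e_{4+j} ≈ 2.264e-1·ρ^j; need ρ^j ≤ 5.0e-4/2.264e-1 = 0.00220848.
j ≥ ln(0.00220848)/ln(0.7341) = -6.1155/-0.30911 = 19.784.
So 20 more iterations are needed.

20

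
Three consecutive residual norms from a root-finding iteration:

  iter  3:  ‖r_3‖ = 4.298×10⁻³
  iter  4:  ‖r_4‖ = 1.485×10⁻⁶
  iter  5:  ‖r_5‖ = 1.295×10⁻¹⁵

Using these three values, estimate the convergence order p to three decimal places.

2.617

p ≈ ln(‖r_5‖/‖r_4‖) / ln(‖r_4‖/‖r_3‖)
  = ln(1.295×10⁻¹⁵/1.485×10⁻⁶) / ln(1.485×10⁻⁶/4.298×10⁻³)
  = ln(8.72054e-10) / ln(0.00034551)
  = -20.860170 / -7.970489 ≈ 2.617176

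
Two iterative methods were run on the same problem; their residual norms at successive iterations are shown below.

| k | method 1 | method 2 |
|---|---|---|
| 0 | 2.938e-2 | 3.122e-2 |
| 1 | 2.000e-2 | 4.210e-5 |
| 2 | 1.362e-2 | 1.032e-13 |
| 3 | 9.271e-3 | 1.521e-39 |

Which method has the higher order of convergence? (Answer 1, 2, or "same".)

2

Method 1: p ≈ ln(9.271e-3/1.362e-2)/ln(1.362e-2/2.000e-2) ≈ 1.00.
Method 2: p ≈ ln(1.521e-39/1.032e-13)/ln(1.032e-13/4.210e-5) ≈ 3.00.
Method 2 has the higher order (≈3.0 vs ≈1.0).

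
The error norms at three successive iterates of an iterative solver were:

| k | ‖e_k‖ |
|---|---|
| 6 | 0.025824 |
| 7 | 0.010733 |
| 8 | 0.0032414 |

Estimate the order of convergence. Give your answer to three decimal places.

1.364

p ≈ ln(‖e_8‖/‖e_7‖) / ln(‖e_7‖/‖e_6‖)
  = ln(0.0032414/0.010733) / ln(0.010733/0.025824)
  = ln(0.302003) / ln(0.415621)
  = -1.197318 / -0.877981 ≈ 1.363717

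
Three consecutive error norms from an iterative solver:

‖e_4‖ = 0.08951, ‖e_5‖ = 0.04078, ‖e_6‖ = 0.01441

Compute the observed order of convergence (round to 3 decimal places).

1.323

p ≈ ln(‖e_6‖/‖e_5‖) / ln(‖e_5‖/‖e_4‖)
  = ln(0.01441/0.04078) / ln(0.04078/0.08951)
  = ln(0.353359) / ln(0.455592)
  = -1.040271 / -0.786158 ≈ 1.323234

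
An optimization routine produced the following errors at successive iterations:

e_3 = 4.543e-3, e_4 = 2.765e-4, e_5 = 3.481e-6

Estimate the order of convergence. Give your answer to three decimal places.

p ≈ ln(e_5/e_4) / ln(e_4/e_3)
  = ln(3.481e-6/2.765e-4) / ln(2.765e-4/4.543e-3)
  = ln(0.0125895) / ln(0.0608629)
  = -4.374892 / -2.799131 ≈ 1.562947

1.563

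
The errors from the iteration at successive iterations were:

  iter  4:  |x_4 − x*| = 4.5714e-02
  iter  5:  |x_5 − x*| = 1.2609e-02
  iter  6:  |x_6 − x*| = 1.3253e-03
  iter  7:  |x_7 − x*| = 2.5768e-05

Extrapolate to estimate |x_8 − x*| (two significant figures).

2.6e-8

First estimate the order: p ≈ ln(|x_7 − x*|/|x_6 − x*|) / ln(|x_6 − x*|/|x_5 − x*|) = ln(2.5768e-05/1.3253e-03)/ln(1.3253e-03/1.2609e-02) = ln(0.0194431)/ln(0.105107) ≈ 1.7491.
Then |x_8 − x*| ≈ |x_7 − x*|·(|x_7 − x*|/|x_6 − x*|)^p = 2.5768e-05·(0.0194431)^1.7491 = 2.5768e-05·0.00101597 ≈ 2.618e-08.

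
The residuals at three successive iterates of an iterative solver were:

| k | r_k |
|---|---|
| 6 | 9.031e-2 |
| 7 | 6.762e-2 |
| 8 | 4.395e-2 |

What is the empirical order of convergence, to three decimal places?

1.489

p ≈ ln(r_8/r_7) / ln(r_7/r_6)
  = ln(4.395e-2/6.762e-2) / ln(6.762e-2/9.031e-2)
  = ln(0.649956) / ln(0.748754)
  = -0.430851 / -0.289345 ≈ 1.489056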